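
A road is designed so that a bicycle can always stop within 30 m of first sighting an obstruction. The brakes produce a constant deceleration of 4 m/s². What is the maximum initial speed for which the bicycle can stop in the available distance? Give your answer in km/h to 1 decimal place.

v²/(2a) = d ⇒ v = √(2 × 4.000 × 30) = √240.00 = 15.4919 m/s.
15.4919 m/s × 3.6 = 55.771 km/h.

Maximum speed ≈ 55.8 km/h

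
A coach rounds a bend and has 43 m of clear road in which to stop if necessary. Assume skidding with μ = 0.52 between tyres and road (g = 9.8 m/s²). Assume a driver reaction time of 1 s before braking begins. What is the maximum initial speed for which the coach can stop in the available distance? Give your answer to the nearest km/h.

a = μg = 0.52 × 9.8 = 5.096 m/s².
Stopping distance: v·t_r + v²/(2a) = 43 with t_r = 1 s and a = 5.096 m/s².
So v² + 10.192 v − 438.26 = 0.
Positive root: v = −a·t_r + √((a·t_r)² + 2a·d) = −5.096 + √(25.969 + 438.26) = 16.4500 m/s.
16.4500 m/s × 3.6 = 59.220 km/h.

Maximum speed ≈ 59 km/h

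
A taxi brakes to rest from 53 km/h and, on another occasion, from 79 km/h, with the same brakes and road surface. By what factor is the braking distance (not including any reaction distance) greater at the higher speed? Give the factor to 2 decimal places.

Braking distance d = v²/(2a), so with a fixed, d ∝ v².
Factor = (79/53)² = 1.4906² = 2.2219.

Factor ≈ 2.22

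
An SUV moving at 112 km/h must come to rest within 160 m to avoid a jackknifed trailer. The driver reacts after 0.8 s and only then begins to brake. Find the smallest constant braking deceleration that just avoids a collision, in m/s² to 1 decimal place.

Required deceleration ≈ 3.6 m/s²

112 km/h ÷ 3.6 = 31.1111 m/s.
Distance covered during reaction = 31.1111 × 0.8 = 24.889 m.
Distance available for braking: 160 − 24.889 = 135.111 m.
v² = 2a·d ⇒ a = v²/(2d) = 31.1111² / (2 × 135.111) = 967.901 / 270.222 = 3.5819 m/s².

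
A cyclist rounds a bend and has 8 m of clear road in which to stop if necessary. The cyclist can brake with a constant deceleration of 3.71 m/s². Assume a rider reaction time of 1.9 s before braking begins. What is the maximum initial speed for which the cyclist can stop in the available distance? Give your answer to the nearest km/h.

Maximum speed ≈ 12 km/h

Stopping distance: v·t_r + v²/(2a) = 8 with t_r = 1.9 s and a = 3.710 m/s².
So v² + 14.098 v − 59.36 = 0.
Positive root: v = −a·t_r + √((a·t_r)² + 2a·d) = −7.049 + √(49.688 + 59.36) = 3.3936 m/s.
3.3936 m/s × 3.6 = 12.217 km/h.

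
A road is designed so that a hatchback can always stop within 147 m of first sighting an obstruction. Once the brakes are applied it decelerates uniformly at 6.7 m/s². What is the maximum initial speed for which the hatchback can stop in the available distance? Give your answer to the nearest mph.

Maximum speed ≈ 99 mph

v²/(2a) = d ⇒ v = √(2 × 6.700 × 147) = √1969.80 = 44.3824 m/s.
44.3824 m/s ÷ 0.44704 = 99.281 mph.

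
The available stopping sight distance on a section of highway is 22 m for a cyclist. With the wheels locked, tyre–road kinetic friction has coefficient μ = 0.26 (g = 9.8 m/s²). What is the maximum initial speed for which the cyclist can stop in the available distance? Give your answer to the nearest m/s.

Maximum speed ≈ 11 m/s

a = μg = 0.26 × 9.8 = 2.548 m/s².
v²/(2a) = d ⇒ v = √(2 × 2.548 × 22) = √112.11 = 10.5882 m/s.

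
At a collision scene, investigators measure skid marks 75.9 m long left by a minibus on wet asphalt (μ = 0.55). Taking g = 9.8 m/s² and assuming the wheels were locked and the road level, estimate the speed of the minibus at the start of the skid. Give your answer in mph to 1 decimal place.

Initial speed ≈ 64.0 mph

Deceleration a = μg = 0.55 × 9.8 = 5.390 m/s².
v = √(2a·d) = √(2 × 5.390 × 75.9) = √818.202 = 28.6042 m/s.
= 28.6042 ÷ 0.44704 = 63.986 mph.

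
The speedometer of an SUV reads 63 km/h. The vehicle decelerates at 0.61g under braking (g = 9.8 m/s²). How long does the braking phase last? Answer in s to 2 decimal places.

Braking time ≈ 2.93 s

63 km/h ÷ 3.6 = 17.5000 m/s.
a = 0.61 × 9.8 = 5.978 m/s².
Braking time = v/a = 17.5000 / 5.978 = 2.927 s.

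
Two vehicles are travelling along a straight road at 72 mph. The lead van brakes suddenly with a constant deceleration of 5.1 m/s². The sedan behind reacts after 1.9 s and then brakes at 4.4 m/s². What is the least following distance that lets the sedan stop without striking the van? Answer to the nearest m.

Minimum gap ≈ 77 m

72 mph × 0.44704 = 32.1869 m/s.
Leader travels v²/(2a_L) = 1035.997 / 10.200 = 101.568 m before stopping.
Follower covers v·t_r = 32.1869 × 1.9 = 61.155 m while reacting, then v²/(2a_F) = 1035.997 / 8.800 = 117.727 m while braking, for a total of 61.155 + 117.727 = 178.882 m.
Since a_F ≤ a_L and the follower starts braking later, the follower is never slower than the leader, so the closest approach is when both have stopped.
Minimum gap = 178.882 − 101.568 = 77.314 m.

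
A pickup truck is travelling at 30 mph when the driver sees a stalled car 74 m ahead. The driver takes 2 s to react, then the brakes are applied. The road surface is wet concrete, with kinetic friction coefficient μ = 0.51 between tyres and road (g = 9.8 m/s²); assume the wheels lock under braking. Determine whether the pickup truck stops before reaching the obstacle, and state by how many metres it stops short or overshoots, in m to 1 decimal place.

Yes — it stops 29.2 m short of the obstacle

30 mph × 0.44704 = 13.4112 m/s.
a = μg = 0.51 × 9.8 = 4.998 m/s².
Reaction distance = 13.4112 × 2 = 26.822 m.
Braking distance = v²/(2a) = 179.860 / 9.996 = 17.993 m.
Total stopping distance = 26.822 + 17.993 = 44.815 m, vs 74 m available — it stops with 74 − 44.815 = 29.185 m to spare.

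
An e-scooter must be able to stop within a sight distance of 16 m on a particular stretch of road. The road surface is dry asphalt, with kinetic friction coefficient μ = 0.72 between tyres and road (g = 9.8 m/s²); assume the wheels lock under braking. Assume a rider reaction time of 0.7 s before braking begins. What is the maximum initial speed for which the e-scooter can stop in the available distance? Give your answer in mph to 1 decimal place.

Maximum speed ≈ 24.3 mph

a = μg = 0.72 × 9.8 = 7.056 m/s².
Stopping distance: v·t_r + v²/(2a) = 16 with t_r = 0.7 s and a = 7.056 m/s².
So v² + 9.878 v − 225.79 = 0.
Positive root: v = −a·t_r + √((a·t_r)² + 2a·d) = −4.939 + √(24.394 + 225.79) = 10.8782 m/s.
10.8782 m/s ÷ 0.44704 = 24.334 mph.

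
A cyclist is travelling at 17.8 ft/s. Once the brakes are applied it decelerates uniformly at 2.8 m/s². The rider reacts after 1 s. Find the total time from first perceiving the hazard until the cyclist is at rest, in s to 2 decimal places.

Total time ≈ 2.94 s

17.8 ft/s × 0.3048 = 5.4254 m/s.
Braking time = v/a = 5.4254 / 2.800 = 1.938 s.
Total = 1 + 1.938 = 2.938 s.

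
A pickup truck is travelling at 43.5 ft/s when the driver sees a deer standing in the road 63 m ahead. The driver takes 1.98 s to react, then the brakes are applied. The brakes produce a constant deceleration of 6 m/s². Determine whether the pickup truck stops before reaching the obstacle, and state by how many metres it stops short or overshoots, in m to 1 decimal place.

Yes — it stops 22.1 m short of the obstacle

43.5 ft/s × 0.3048 = 13.2588 m/s.
Reaction distance = 13.2588 × 1.98 = 26.252 m.
Braking distance = v²/(2a) = 175.796 / 12.000 = 14.650 m.
Total stopping distance = 26.252 + 14.650 = 40.902 m, vs 63 m available — it stops with 63 − 40.902 = 22.098 m to spare.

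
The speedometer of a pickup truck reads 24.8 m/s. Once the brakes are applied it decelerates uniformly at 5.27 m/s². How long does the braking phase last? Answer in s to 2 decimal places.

Braking time = v/a = 24.8000 / 5.270 = 4.706 s.

Braking time ≈ 4.71 s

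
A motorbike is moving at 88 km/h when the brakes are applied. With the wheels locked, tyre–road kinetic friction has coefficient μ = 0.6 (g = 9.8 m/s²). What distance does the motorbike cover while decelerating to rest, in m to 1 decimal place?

88 km/h ÷ 3.6 = 24.4444 m/s.
a = μg = 0.6 × 9.8 = 5.880 m/s².
Braking distance = v²/(2a) = 24.4444² / (2 × 5.880) = 597.529 / 11.760 = 50.810 m.

Braking distance ≈ 50.8 m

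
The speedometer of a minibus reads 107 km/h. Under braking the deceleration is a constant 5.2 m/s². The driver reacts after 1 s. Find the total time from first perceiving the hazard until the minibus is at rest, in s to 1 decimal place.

107 km/h ÷ 3.6 = 29.7222 m/s.
Braking time = v/a = 29.7222 / 5.200 = 5.716 s.
Total = 1 + 5.716 = 6.716 s.

Total time ≈ 6.7 s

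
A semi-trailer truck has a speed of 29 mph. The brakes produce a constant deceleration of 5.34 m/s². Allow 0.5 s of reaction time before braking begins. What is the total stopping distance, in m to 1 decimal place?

29 mph × 0.44704 = 12.9642 m/s.
Reaction distance = v·t_r = 12.9642 × 0.5 = 6.482 m.
Braking distance = v²/(2a) = 12.9642² / (2 × 5.340) = 168.070 / 10.680 = 15.737 m.
Total = 6.482 + 15.737 = 22.219 m.

Total stopping distance ≈ 22.2 m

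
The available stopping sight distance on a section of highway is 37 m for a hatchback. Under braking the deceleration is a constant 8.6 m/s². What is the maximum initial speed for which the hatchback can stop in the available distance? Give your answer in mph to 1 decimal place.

Maximum speed ≈ 56.4 mph

v²/(2a) = d ⇒ v = √(2 × 8.600 × 37) = √636.40 = 25.2270 m/s.
25.2270 m/s ÷ 0.44704 = 56.431 mph.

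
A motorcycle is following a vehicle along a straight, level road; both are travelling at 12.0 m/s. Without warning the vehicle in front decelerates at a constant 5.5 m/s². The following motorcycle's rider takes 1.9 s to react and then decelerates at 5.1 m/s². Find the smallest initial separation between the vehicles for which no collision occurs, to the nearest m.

Minimum gap ≈ 24 m

Leader travels v²/(2a_L) = 144.000 / 11.000 = 13.091 m before stopping.
Follower covers v·t_r = 12.0000 × 1.9 = 22.800 m while reacting, then v²/(2a_F) = 144.000 / 10.200 = 14.118 m while braking, for a total of 22.800 + 14.118 = 36.918 m.
Since a_F ≤ a_L and the follower starts braking later, the follower is never slower than the leader, so the closest approach is when both have stopped.
Minimum gap = 36.918 − 13.091 = 23.827 m.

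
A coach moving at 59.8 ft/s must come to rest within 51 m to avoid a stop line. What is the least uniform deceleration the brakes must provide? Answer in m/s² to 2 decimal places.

59.8 ft/s × 0.3048 = 18.2270 m/s.
v² = 2a·d ⇒ a = v²/(2d) = 18.2270² / (2 × 51.000) = 332.224 / 102.000 = 3.2571 m/s².

Required deceleration ≈ 3.26 m/s²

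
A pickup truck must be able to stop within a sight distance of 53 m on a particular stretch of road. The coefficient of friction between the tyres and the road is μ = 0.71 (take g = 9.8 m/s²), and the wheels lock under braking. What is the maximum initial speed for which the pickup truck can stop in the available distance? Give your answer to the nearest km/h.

Maximum speed ≈ 98 km/h

a = μg = 0.71 × 9.8 = 6.958 m/s².
v²/(2a) = d ⇒ v = √(2 × 6.958 × 53) = √737.55 = 27.1579 m/s.
27.1579 m/s × 3.6 = 97.768 km/h.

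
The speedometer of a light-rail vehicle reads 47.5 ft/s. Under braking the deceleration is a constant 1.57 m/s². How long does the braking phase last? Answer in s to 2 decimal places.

47.5 ft/s × 0.3048 = 14.4780 m/s.
Braking time = v/a = 14.4780 / 1.570 = 9.222 s.

Braking time ≈ 9.22 s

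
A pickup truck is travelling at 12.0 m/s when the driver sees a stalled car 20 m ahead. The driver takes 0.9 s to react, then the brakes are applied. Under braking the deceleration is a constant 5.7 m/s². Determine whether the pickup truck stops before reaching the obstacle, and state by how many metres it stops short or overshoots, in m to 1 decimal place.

No — it overshoots by 3.4 m

Reaction distance = 12.0000 × 0.9 = 10.800 m.
Braking distance = v²/(2a) = 144.000 / 11.400 = 12.632 m.
Total stopping distance = 10.800 + 12.632 = 23.432 m, vs 20 m available — it cannot stop in time and overshoots by 23.432 − 20 = 3.432 m.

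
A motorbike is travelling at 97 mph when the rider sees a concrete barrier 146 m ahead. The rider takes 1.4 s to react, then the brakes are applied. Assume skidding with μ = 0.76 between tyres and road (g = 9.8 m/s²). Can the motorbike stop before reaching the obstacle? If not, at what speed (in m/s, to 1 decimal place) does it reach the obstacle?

97 mph × 0.44704 = 43.3629 m/s.
a = μg = 0.76 × 9.8 = 7.448 m/s².
Reaction distance = 43.3629 × 1.4 = 60.708 m.
Braking distance needed to stop: v²/(2a) = 1880.341 / 14.896 = 126.231 m, so total needed = 60.708 + 126.231 = 186.939 m > 146 m — it cannot stop.
Distance remaining when braking begins: 146 − 60.708 = 85.292 m.
v² = v₀² − 2a·d = 1880.341 − 2 × 7.448 × 85.292 = 609.831 m²/s².
v = √609.831 = 24.695 m/s.

No — it strikes the obstacle at 24.7 m/s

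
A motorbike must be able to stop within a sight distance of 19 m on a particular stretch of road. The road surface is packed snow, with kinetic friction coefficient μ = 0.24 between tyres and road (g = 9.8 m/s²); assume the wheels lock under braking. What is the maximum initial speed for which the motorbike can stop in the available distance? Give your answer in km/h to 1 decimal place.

a = μg = 0.24 × 9.8 = 2.352 m/s².
v²/(2a) = d ⇒ v = √(2 × 2.352 × 19) = √89.38 = 9.4541 m/s.
9.4541 m/s × 3.6 = 34.035 km/h.

Maximum speed ≈ 34.0 km/h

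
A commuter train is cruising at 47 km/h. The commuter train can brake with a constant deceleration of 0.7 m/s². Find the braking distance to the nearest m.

47 km/h ÷ 3.6 = 13.0556 m/s.
Braking distance = v²/(2a) = 13.0556² / (2 × 0.700) = 170.449 / 1.400 = 121.749 m.

Braking distance ≈ 122 m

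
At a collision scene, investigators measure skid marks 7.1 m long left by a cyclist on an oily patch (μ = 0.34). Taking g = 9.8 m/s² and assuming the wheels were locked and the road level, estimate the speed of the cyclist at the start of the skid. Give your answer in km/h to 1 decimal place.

Deceleration a = μg = 0.34 × 9.8 = 3.332 m/s².
v = √(2a·d) = √(2 × 3.332 × 7.1) = √47.314 = 6.8785 m/s.
= 6.8785 × 3.6 = 24.763 km/h.

Initial speed ≈ 24.8 km/h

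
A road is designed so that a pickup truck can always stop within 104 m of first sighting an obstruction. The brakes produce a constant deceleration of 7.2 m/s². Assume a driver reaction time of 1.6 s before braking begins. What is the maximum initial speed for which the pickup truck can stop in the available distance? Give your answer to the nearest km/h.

Stopping distance: v·t_r + v²/(2a) = 104 with t_r = 1.6 s and a = 7.200 m/s².
So v² + 23.040 v − 1497.60 = 0.
Positive root: v = −a·t_r + √((a·t_r)² + 2a·d) = −11.520 + √(132.710 + 1497.60) = 28.8571 m/s.
28.8571 m/s × 3.6 = 103.886 km/h.

Maximum speed ≈ 104 km/h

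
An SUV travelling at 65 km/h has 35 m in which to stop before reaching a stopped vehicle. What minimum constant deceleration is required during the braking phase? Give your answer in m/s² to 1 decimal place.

Required deceleration ≈ 4.7 m/s²

65 km/h ÷ 3.6 = 18.0556 m/s.
v² = 2a·d ⇒ a = v²/(2d) = 18.0556² / (2 × 35.000) = 326.005 / 70.000 = 4.6572 m/s².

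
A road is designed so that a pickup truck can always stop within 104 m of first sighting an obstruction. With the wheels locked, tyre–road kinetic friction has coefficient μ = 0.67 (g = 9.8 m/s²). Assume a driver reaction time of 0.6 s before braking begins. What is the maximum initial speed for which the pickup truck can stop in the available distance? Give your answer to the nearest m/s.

a = μg = 0.67 × 9.8 = 6.566 m/s².
Stopping distance: v·t_r + v²/(2a) = 104 with t_r = 0.6 s and a = 6.566 m/s².
So v² + 7.879 v − 1365.73 = 0.
Positive root: v = −a·t_r + √((a·t_r)² + 2a·d) = −3.940 + √(15.524 + 1365.73) = 33.2252 m/s.

Maximum speed ≈ 33 m/s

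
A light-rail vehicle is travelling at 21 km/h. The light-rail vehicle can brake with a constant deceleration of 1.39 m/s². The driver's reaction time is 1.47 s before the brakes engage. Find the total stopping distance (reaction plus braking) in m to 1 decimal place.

Total stopping distance ≈ 20.8 m

21 km/h ÷ 3.6 = 5.8333 m/s.
Reaction distance = v·t_r = 5.8333 × 1.47 = 8.575 m.
Braking distance = v²/(2a) = 5.8333² / (2 × 1.390) = 34.027 / 2.780 = 12.240 m.
Total = 8.575 + 12.240 = 20.815 m.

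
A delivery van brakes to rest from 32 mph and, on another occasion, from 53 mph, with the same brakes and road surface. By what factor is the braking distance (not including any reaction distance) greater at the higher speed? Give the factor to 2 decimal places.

Factor ≈ 2.74

Braking distance d = v²/(2a), so with a fixed, d ∝ v².
Factor = (53/32)² = 1.6562² = 2.7430.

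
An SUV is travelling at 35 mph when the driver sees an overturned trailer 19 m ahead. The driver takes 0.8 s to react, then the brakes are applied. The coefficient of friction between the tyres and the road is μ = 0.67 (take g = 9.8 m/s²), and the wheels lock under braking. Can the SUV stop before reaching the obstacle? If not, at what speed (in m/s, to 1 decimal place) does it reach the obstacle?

No — it strikes the obstacle at 12.6 m/s

35 mph × 0.44704 = 15.6464 m/s.
a = μg = 0.67 × 9.8 = 6.566 m/s².
Reaction distance = 15.6464 × 0.8 = 12.517 m.
Braking distance needed to stop: v²/(2a) = 244.810 / 13.132 = 18.642 m, so total needed = 12.517 + 18.642 = 31.159 m > 19 m — it cannot stop.
Distance remaining when braking begins: 19 − 12.517 = 6.483 m.
v² = v₀² − 2a·d = 244.810 − 2 × 6.566 × 6.483 = 159.675 m²/s².
v = √159.675 = 12.636 m/s.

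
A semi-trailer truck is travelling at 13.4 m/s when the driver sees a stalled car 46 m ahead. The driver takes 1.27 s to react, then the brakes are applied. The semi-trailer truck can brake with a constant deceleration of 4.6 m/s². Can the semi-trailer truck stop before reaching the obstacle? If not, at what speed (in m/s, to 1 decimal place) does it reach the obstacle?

Reaction distance = 13.4000 × 1.27 = 17.018 m.
Braking distance = v²/(2a) = 179.560 / 9.200 = 19.517 m.
Total stopping distance = 17.018 + 19.517 = 36.535 m, vs 46 m available — it stops with 46 − 36.535 = 9.465 m to spare.

Yes — it stops about 9.5 m short of the obstacle, so it never reaches it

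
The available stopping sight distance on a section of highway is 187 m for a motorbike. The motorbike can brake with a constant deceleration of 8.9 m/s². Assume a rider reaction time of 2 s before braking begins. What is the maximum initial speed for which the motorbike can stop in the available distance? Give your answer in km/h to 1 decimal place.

Maximum speed ≈ 153.3 km/h

Stopping distance: v·t_r + v²/(2a) = 187 with t_r = 2 s and a = 8.900 m/s².
So v² + 35.600 v − 3328.60 = 0.
Positive root: v = −a·t_r + √((a·t_r)² + 2a·d) = −17.800 + √(316.840 + 3328.60) = 42.5775 m/s.
42.5775 m/s × 3.6 = 153.279 km/h.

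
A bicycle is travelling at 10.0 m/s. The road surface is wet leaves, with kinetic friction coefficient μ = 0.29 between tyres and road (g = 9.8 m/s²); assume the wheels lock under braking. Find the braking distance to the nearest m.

a = μg = 0.29 × 9.8 = 2.842 m/s².
Braking distance = v²/(2a) = 10.0000² / (2 × 2.842) = 100.000 / 5.684 = 17.593 m.

Braking distance ≈ 18 m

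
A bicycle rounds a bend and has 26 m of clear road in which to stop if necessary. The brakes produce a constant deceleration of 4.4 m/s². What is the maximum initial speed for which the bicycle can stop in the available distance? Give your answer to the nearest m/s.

v²/(2a) = d ⇒ v = √(2 × 4.400 × 26) = √228.80 = 15.1261 m/s.

Maximum speed ≈ 15 m/s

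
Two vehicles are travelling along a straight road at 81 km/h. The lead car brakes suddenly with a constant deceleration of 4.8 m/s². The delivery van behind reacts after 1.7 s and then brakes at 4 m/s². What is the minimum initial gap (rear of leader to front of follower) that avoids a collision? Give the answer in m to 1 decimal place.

81 km/h ÷ 3.6 = 22.5000 m/s.
Leader travels v²/(2a_L) = 506.250 / 9.600 = 52.734 m before stopping.
Follower covers v·t_r = 22.5000 × 1.7 = 38.250 m while reacting, then v²/(2a_F) = 506.250 / 8.000 = 63.281 m while braking, for a total of 38.250 + 63.281 = 101.531 m.
Since a_F ≤ a_L and the follower starts braking later, the follower is never slower than the leader, so the closest approach is when both have stopped.
Minimum gap = 101.531 − 52.734 = 48.797 m.

Minimum gap ≈ 48.8 m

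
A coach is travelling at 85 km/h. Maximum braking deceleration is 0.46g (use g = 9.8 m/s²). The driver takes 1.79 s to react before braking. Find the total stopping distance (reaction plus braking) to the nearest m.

Total stopping distance ≈ 104 m

85 km/h ÷ 3.6 = 23.6111 m/s.
a = 0.46 × 9.8 = 4.508 m/s².
Reaction distance = v·t_r = 23.6111 × 1.79 = 42.264 m.
Braking distance = v²/(2a) = 23.6111² / (2 × 4.508) = 557.484 / 9.016 = 61.833 m.
Total = 42.264 + 61.833 = 104.097 m.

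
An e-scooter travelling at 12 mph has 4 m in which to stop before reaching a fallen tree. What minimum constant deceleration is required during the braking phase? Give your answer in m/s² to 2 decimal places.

Required deceleration ≈ 3.60 m/s²

12 mph × 0.44704 = 5.3645 m/s.
v² = 2a·d ⇒ a = v²/(2d) = 5.3645² / (2 × 4.000) = 28.778 / 8.000 = 3.5972 m/s².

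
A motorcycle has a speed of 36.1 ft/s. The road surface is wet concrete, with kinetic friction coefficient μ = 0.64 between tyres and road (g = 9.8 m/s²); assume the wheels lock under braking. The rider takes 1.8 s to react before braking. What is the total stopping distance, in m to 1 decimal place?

Total stopping distance ≈ 29.5 m

36.1 ft/s × 0.3048 = 11.0033 m/s.
a = μg = 0.64 × 9.8 = 6.272 m/s².
Reaction distance = v·t_r = 11.0033 × 1.8 = 19.806 m.
Braking distance = v²/(2a) = 11.0033² / (2 × 6.272) = 121.073 / 12.544 = 9.652 m.
Total = 19.806 + 9.652 = 29.458 m.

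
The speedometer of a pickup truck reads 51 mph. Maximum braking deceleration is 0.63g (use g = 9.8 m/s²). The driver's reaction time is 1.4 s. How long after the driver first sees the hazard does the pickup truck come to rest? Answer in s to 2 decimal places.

51 mph × 0.44704 = 22.7990 m/s.
a = 0.63 × 9.8 = 6.174 m/s².
Braking time = v/a = 22.7990 / 6.174 = 3.693 s.
Total = 1.4 + 3.693 = 5.093 s.

Total time ≈ 5.09 s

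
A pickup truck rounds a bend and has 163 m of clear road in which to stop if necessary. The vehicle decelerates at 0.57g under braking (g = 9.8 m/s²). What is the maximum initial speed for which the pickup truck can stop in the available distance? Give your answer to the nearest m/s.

Maximum speed ≈ 43 m/s

a = 0.57 × 9.8 = 5.586 m/s².
v²/(2a) = d ⇒ v = √(2 × 5.586 × 163) = √1821.04 = 42.6736 m/s.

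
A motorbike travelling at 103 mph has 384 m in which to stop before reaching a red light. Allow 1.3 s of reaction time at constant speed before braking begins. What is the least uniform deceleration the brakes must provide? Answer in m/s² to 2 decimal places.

103 mph × 0.44704 = 46.0451 m/s.
Distance covered during reaction = 46.0451 × 1.3 = 59.859 m.
Distance available for braking: 384 − 59.859 = 324.141 m.
v² = 2a·d ⇒ a = v²/(2d) = 46.0451² / (2 × 324.141) = 2120.151 / 648.282 = 3.2704 m/s².

Required deceleration ≈ 3.27 m/s²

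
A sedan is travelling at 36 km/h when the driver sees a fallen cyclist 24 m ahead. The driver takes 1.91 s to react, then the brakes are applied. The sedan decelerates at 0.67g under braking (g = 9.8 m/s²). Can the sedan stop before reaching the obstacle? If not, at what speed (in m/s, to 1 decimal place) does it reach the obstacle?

No — it strikes the obstacle at 6.0 m/s

36 km/h ÷ 3.6 = 10.0000 m/s.
a = 0.67 × 9.8 = 6.566 m/s².
Reaction distance = 10.0000 × 1.91 = 19.100 m.
Braking distance needed to stop: v²/(2a) = 100.000 / 13.132 = 7.615 m, so total needed = 19.100 + 7.615 = 26.715 m > 24 m — it cannot stop.
Distance remaining when braking begins: 24 − 19.100 = 4.900 m.
v² = v₀² − 2a·d = 100.000 − 2 × 6.566 × 4.900 = 35.653 m²/s².
v = √35.653 = 5.971 m/s.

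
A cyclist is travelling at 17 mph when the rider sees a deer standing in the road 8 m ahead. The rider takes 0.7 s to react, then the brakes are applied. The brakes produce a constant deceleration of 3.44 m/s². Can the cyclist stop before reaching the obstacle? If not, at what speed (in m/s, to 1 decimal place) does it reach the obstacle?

No — it strikes the obstacle at 6.3 m/s

17 mph × 0.44704 = 7.5997 m/s.
Reaction distance = 7.5997 × 0.7 = 5.320 m.
Braking distance needed to stop: v²/(2a) = 57.755 / 6.880 = 8.395 m, so total needed = 5.320 + 8.395 = 13.715 m > 8 m — it cannot stop.
Distance remaining when braking begins: 8 − 5.320 = 2.680 m.
v² = v₀² − 2a·d = 57.755 − 2 × 3.440 × 2.680 = 39.317 m²/s².
v = √39.317 = 6.270 m/s.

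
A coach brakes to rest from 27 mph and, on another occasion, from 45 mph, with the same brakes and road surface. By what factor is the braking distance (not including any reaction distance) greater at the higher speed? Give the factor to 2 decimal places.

Factor ≈ 2.78

Braking distance d = v²/(2a), so with a fixed, d ∝ v².
Factor = (45/27)² = 1.6667² = 2.7779.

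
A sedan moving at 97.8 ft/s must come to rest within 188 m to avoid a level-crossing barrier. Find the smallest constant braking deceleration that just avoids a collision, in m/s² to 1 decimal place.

97.8 ft/s × 0.3048 = 29.8094 m/s.
v² = 2a·d ⇒ a = v²/(2d) = 29.8094² / (2 × 188.000) = 888.600 / 376.000 = 2.3633 m/s².

Required deceleration ≈ 2.4 m/s²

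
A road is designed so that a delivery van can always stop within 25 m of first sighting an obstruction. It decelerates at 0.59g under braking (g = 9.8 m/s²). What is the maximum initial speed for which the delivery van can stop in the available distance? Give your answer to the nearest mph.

a = 0.59 × 9.8 = 5.782 m/s².
v²/(2a) = d ⇒ v = √(2 × 5.782 × 25) = √289.10 = 17.0029 m/s.
17.0029 m/s ÷ 0.44704 = 38.034 mph.

Maximum speed ≈ 38 mph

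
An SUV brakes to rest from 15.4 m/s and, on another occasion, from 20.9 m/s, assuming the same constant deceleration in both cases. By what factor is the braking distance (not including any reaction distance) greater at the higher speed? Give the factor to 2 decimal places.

Factor ≈ 1.84

Braking distance d = v²/(2a), so with a fixed, d ∝ v².
Factor = (20.9/15.4)² = 1.3571² = 1.8417.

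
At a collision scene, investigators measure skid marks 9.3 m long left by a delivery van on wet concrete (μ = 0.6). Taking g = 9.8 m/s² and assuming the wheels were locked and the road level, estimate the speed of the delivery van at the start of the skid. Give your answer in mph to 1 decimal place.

Deceleration a = μg = 0.6 × 9.8 = 5.880 m/s².
v = √(2a·d) = √(2 × 5.880 × 9.3) = √109.368 = 10.4579 m/s.
= 10.4579 ÷ 0.44704 = 23.394 mph.

Initial speed ≈ 23.4 mph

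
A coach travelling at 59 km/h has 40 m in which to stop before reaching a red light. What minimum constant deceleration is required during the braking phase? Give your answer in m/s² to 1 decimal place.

Required deceleration ≈ 3.4 m/s²

59 km/h ÷ 3.6 = 16.3889 m/s.
v² = 2a·d ⇒ a = v²/(2d) = 16.3889² / (2 × 40.000) = 268.596 / 80.000 = 3.3575 m/s².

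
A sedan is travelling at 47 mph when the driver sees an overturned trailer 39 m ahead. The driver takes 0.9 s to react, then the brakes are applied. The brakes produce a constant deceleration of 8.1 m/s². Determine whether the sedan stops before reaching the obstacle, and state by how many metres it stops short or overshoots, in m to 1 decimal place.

47 mph × 0.44704 = 21.0109 m/s.
Reaction distance = 21.0109 × 0.9 = 18.910 m.
Braking distance = v²/(2a) = 441.458 / 16.200 = 27.250 m.
Total stopping distance = 18.910 + 27.250 = 46.160 m, vs 39 m available — it cannot stop in time and overshoots by 46.160 − 39 = 7.160 m.

No — it overshoots by 7.2 m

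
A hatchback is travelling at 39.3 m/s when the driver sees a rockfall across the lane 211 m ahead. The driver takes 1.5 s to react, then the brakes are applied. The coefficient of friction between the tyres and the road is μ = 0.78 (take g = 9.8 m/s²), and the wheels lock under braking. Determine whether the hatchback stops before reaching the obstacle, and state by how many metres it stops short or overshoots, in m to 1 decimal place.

a = μg = 0.78 × 9.8 = 7.644 m/s².
Reaction distance = 39.3000 × 1.5 = 58.950 m.
Braking distance = v²/(2a) = 1544.490 / 15.288 = 101.026 m.
Total stopping distance = 58.950 + 101.026 = 159.976 m, vs 211 m available — it stops with 211 − 159.976 = 51.024 m to spare.

Yes — it stops 51.0 m short of the obstacle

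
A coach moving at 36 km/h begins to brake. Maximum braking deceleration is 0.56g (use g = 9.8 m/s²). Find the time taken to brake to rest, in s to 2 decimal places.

Braking time ≈ 1.82 s

36 km/h ÷ 3.6 = 10.0000 m/s.
a = 0.56 × 9.8 = 5.488 m/s².
Braking time = v/a = 10.0000 / 5.488 = 1.822 s.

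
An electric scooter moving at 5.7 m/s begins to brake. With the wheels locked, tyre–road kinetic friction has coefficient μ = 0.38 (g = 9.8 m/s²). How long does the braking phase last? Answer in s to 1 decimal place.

a = μg = 0.38 × 9.8 = 3.724 m/s².
Braking time = v/a = 5.7000 / 3.724 = 1.531 s.

Braking time ≈ 1.5 s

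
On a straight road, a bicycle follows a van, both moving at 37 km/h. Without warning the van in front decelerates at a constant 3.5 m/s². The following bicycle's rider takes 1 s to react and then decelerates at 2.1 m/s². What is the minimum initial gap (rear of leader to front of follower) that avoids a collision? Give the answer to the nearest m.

37 km/h ÷ 3.6 = 10.2778 m/s.
Leader travels v²/(2a_L) = 105.633 / 7.000 = 15.090 m before stopping.
Follower covers v·t_r = 10.2778 × 1 = 10.278 m while reacting, then v²/(2a_F) = 105.633 / 4.200 = 25.151 m while braking, for a total of 10.278 + 25.151 = 35.429 m.
Since a_F ≤ a_L and the follower starts braking later, the follower is never slower than the leader, so the closest approach is when both have stopped.
Minimum gap = 35.429 − 15.090 = 20.339 m.

Minimum gap ≈ 20 m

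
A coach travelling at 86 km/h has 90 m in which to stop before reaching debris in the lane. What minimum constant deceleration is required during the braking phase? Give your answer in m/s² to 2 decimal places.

Required deceleration ≈ 3.17 m/s²

86 km/h ÷ 3.6 = 23.8889 m/s.
v² = 2a·d ⇒ a = v²/(2d) = 23.8889² / (2 × 90.000) = 570.680 / 180.000 = 3.1704 m/s².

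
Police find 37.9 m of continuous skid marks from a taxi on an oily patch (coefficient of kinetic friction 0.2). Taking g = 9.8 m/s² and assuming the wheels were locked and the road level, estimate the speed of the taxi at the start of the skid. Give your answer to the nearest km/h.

Initial speed ≈ 44 km/h

Deceleration a = μg = 0.2 × 9.8 = 1.960 m/s².
v = √(2a·d) = √(2 × 1.960 × 37.9) = √148.568 = 12.1888 m/s.
= 12.1888 × 3.6 = 43.880 km/h.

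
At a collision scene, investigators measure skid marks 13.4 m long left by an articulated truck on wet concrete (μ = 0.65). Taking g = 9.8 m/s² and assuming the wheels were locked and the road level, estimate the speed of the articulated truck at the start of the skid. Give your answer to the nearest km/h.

Deceleration a = μg = 0.65 × 9.8 = 6.370 m/s².
v = √(2a·d) = √(2 × 6.370 × 13.4) = √170.716 = 13.0658 m/s.
= 13.0658 × 3.6 = 47.037 km/h.

Initial speed ≈ 47 km/h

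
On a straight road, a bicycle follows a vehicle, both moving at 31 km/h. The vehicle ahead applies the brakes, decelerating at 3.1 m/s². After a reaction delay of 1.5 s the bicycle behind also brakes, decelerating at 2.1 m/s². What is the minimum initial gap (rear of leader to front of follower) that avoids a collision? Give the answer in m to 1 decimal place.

31 km/h ÷ 3.6 = 8.6111 m/s.
Leader travels v²/(2a_L) = 74.151 / 6.200 = 11.960 m before stopping.
Follower covers v·t_r = 8.6111 × 1.5 = 12.917 m while reacting, then v²/(2a_F) = 74.151 / 4.200 = 17.655 m while braking, for a total of 12.917 + 17.655 = 30.572 m.
Since a_F ≤ a_L and the follower starts braking later, the follower is never slower than the leader, so the closest approach is when both have stopped.
Minimum gap = 30.572 − 11.960 = 18.612 m.

Minimum gap ≈ 18.6 m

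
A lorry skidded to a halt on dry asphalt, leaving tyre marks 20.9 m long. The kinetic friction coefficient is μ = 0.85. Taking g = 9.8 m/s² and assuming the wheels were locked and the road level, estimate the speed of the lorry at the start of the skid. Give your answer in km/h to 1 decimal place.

Deceleration a = μg = 0.85 × 9.8 = 8.330 m/s².
v = √(2a·d) = √(2 × 8.330 × 20.9) = √348.194 = 18.6600 m/s.
= 18.6600 × 3.6 = 67.176 km/h.

Initial speed ≈ 67.2 km/h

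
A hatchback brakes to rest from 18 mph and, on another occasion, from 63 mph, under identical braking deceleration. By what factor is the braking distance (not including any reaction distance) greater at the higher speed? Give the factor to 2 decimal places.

Braking distance d = v²/(2a), so with a fixed, d ∝ v².
Factor = (63/18)² = 3.5000² = 12.2500.

Factor ≈ 12.25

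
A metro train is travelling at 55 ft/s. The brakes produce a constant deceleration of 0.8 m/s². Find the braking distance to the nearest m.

55 ft/s × 0.3048 = 16.7640 m/s.
Braking distance = v²/(2a) = 16.7640² / (2 × 0.800) = 281.032 / 1.600 = 175.645 m.

Braking distance ≈ 176 m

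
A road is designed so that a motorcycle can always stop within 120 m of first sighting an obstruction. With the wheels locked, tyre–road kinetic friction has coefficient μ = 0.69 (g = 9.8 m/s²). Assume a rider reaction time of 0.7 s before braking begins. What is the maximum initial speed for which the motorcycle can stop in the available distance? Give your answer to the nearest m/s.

Maximum speed ≈ 36 m/s

a = μg = 0.69 × 9.8 = 6.762 m/s².
Stopping distance: v·t_r + v²/(2a) = 120 with t_r = 0.7 s and a = 6.762 m/s².
So v² + 9.467 v − 1622.88 = 0.
Positive root: v = −a·t_r + √((a·t_r)² + 2a·d) = −4.733 + √(22.401 + 1622.88) = 35.8291 m/s.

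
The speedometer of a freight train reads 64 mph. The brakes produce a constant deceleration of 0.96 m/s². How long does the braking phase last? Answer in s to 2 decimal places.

Braking time ≈ 29.80 s

64 mph × 0.44704 = 28.6106 m/s.
Braking time = v/a = 28.6106 / 0.960 = 29.803 s.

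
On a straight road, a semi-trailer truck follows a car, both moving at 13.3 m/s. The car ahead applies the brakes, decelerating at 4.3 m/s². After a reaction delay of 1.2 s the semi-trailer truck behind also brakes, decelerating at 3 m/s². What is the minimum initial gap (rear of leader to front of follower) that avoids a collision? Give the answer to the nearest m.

Minimum gap ≈ 25 m

Leader travels v²/(2a_L) = 176.890 / 8.600 = 20.569 m before stopping.
Follower covers v·t_r = 13.3000 × 1.2 = 15.960 m while reacting, then v²/(2a_F) = 176.890 / 6.000 = 29.482 m while braking, for a total of 15.960 + 29.482 = 45.442 m.
Since a_F ≤ a_L and the follower starts braking later, the follower is never slower than the leader, so the closest approach is when both have stopped.
Minimum gap = 45.442 − 20.569 = 24.873 m.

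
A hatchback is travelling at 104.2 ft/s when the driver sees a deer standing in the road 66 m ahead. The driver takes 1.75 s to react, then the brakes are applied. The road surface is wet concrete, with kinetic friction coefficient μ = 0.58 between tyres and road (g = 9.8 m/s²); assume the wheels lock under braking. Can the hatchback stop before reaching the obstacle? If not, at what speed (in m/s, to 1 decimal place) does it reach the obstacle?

104.2 ft/s × 0.3048 = 31.7602 m/s.
a = μg = 0.58 × 9.8 = 5.684 m/s².
Reaction distance = 31.7602 × 1.75 = 55.580 m.
Braking distance needed to stop: v²/(2a) = 1008.710 / 11.368 = 88.732 m, so total needed = 55.580 + 88.732 = 144.312 m > 66 m — it cannot stop.
Distance remaining when braking begins: 66 − 55.580 = 10.420 m.
v² = v₀² − 2a·d = 1008.710 − 2 × 5.684 × 10.420 = 890.255 m²/s².
v = √890.255 = 29.837 m/s.

No — it strikes the obstacle at 29.8 m/s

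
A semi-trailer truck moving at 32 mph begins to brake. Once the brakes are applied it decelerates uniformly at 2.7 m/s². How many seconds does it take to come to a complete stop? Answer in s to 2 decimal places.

Braking time ≈ 5.30 s

32 mph × 0.44704 = 14.3053 m/s.
Braking time = v/a = 14.3053 / 2.700 = 5.298 s.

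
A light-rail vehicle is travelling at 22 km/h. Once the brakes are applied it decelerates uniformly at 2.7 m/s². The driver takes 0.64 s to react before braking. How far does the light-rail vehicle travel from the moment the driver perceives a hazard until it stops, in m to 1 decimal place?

22 km/h ÷ 3.6 = 6.1111 m/s.
Reaction distance = v·t_r = 6.1111 × 0.64 = 3.911 m.
Braking distance = v²/(2a) = 6.1111² / (2 × 2.700) = 37.346 / 5.400 = 6.916 m.
Total = 3.911 + 6.916 = 10.827 m.

Total stopping distance ≈ 10.8 m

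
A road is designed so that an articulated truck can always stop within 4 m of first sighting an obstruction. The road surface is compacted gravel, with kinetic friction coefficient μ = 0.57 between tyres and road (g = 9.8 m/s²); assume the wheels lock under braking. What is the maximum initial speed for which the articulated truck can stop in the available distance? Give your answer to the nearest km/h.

a = μg = 0.57 × 9.8 = 5.586 m/s².
v²/(2a) = d ⇒ v = √(2 × 5.586 × 4) = √44.69 = 6.6851 m/s.
6.6851 m/s × 3.6 = 24.066 km/h.

Maximum speed ≈ 24 km/h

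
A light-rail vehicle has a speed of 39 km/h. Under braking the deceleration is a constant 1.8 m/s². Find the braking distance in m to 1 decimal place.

39 km/h ÷ 3.6 = 10.8333 m/s.
Braking distance = v²/(2a) = 10.8333² / (2 × 1.800) = 117.360 / 3.600 = 32.600 m.

Braking distance ≈ 32.6 m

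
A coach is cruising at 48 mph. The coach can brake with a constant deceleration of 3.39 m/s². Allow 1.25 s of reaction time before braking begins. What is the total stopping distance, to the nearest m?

48 mph × 0.44704 = 21.4579 m/s.
Reaction distance = v·t_r = 21.4579 × 1.25 = 26.822 m.
Braking distance = v²/(2a) = 21.4579² / (2 × 3.390) = 460.441 / 6.780 = 67.912 m.
Total = 26.822 + 67.912 = 94.734 m.

Total stopping distance ≈ 95 m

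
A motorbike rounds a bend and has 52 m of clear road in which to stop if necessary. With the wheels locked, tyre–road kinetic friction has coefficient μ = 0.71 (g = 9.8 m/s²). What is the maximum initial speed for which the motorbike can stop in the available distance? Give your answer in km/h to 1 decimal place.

a = μg = 0.71 × 9.8 = 6.958 m/s².
v²/(2a) = d ⇒ v = √(2 × 6.958 × 52) = √723.63 = 26.9004 m/s.
26.9004 m/s × 3.6 = 96.841 km/h.

Maximum speed ≈ 96.8 km/h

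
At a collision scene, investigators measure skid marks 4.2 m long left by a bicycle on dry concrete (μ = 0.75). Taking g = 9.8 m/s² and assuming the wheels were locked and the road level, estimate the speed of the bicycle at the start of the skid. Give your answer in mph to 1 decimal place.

Deceleration a = μg = 0.75 × 9.8 = 7.350 m/s².
v = √(2a·d) = √(2 × 7.350 × 4.2) = √61.740 = 7.8575 m/s.
= 7.8575 ÷ 0.44704 = 17.577 mph.

Initial speed ≈ 17.6 mph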